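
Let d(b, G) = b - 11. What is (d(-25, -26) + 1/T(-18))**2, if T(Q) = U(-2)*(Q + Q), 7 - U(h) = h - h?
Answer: 82319329/63504 ≈ 1296.3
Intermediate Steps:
d(b, G) = -11 + b
U(h) = 7 (U(h) = 7 - (h - h) = 7 - 1*0 = 7 + 0 = 7)
T(Q) = 14*Q (T(Q) = 7*(Q + Q) = 7*(2*Q) = 14*Q)
(d(-25, -26) + 1/T(-18))**2 = ((-11 - 25) + 1/(14*(-18)))**2 = (-36 + 1/(-252))**2 = (-36 - 1/252)**2 = (-9073/252)**2 = 82319329/63504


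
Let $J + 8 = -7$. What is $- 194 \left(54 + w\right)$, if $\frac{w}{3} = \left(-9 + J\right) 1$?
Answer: $3492$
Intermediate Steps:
$J = -15$ ($J = -8 - 7 = -15$)
$w = -72$ ($w = 3 \left(-9 - 15\right) 1 = 3 \left(\left(-24\right) 1\right) = 3 \left(-24\right) = -72$)
$- 194 \left(54 + w\right) = - 194 \left(54 - 72\right) = \left(-194\right) \left(-18\right) = 3492$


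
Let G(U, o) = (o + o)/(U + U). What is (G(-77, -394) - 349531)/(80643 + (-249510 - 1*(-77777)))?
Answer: 26913493/7013930 ≈ 3.8372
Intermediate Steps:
G(U, o) = o/U (G(U, o) = (2*o)/((2*U)) = (2*o)*(1/(2*U)) = o/U)
(G(-77, -394) - 349531)/(80643 + (-249510 - 1*(-77777))) = (-394/(-77) - 349531)/(80643 + (-249510 - 1*(-77777))) = (-394*(-1/77) - 349531)/(80643 + (-249510 + 77777)) = (394/77 - 349531)/(80643 - 171733) = -26913493/77/(-91090) = -26913493/77*(-1/91090) = 26913493/7013930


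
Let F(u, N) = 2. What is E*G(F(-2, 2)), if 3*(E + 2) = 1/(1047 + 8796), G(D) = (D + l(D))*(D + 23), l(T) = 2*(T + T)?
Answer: -14764250/29529 ≈ -499.99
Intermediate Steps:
l(T) = 4*T (l(T) = 2*(2*T) = 4*T)
G(D) = 5*D*(23 + D) (G(D) = (D + 4*D)*(D + 23) = (5*D)*(23 + D) = 5*D*(23 + D))
E = -59057/29529 (E = -2 + 1/(3*(1047 + 8796)) = -2 + (⅓)/9843 = -2 + (⅓)*(1/9843) = -2 + 1/29529 = -59057/29529 ≈ -2.0000)
E*G(F(-2, 2)) = -295285*2*(23 + 2)/29529 = -295285*2*25/29529 = -59057/29529*250 = -14764250/29529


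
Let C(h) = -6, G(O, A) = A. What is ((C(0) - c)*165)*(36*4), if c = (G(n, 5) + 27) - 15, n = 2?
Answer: -546480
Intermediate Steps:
c = 17 (c = (5 + 27) - 15 = 32 - 15 = 17)
((C(0) - c)*165)*(36*4) = ((-6 - 1*17)*165)*(36*4) = ((-6 - 17)*165)*144 = -23*165*144 = -3795*144 = -546480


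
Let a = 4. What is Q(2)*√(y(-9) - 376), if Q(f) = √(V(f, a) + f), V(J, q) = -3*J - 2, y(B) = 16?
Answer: -12*√15 ≈ -46.476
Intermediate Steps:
V(J, q) = -2 - 3*J
Q(f) = √(-2 - 2*f) (Q(f) = √((-2 - 3*f) + f) = √(-2 - 2*f))
Q(2)*√(y(-9) - 376) = √(-2 - 2*2)*√(16 - 376) = √(-2 - 4)*√(-360) = √(-6)*(6*I*√10) = (I*√6)*(6*I*√10) = -12*√15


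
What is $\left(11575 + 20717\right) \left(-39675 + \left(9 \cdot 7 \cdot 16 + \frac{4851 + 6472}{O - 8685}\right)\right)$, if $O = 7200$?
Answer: $- \frac{68688454328}{55} \approx -1.2489 \cdot 10^{9}$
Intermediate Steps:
$\left(11575 + 20717\right) \left(-39675 + \left(9 \cdot 7 \cdot 16 + \frac{4851 + 6472}{O - 8685}\right)\right) = \left(11575 + 20717\right) \left(-39675 + \left(9 \cdot 7 \cdot 16 + \frac{4851 + 6472}{7200 - 8685}\right)\right) = 32292 \left(-39675 + \left(63 \cdot 16 + \frac{11323}{-1485}\right)\right) = 32292 \left(-39675 + \left(1008 + 11323 \left(- \frac{1}{1485}\right)\right)\right) = 32292 \left(-39675 + \left(1008 - \frac{11323}{1485}\right)\right) = 32292 \left(-39675 + \frac{1485557}{1485}\right) = 32292 \left(- \frac{57431818}{1485}\right) = - \frac{68688454328}{55}$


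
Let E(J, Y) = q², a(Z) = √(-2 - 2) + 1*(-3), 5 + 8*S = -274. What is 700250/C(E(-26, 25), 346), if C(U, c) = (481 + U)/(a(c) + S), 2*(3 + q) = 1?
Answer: -106087875/1949 + 5602000*I/1949 ≈ -54432.0 + 2874.3*I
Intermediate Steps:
S = -279/8 (S = -5/8 + (⅛)*(-274) = -5/8 - 137/4 = -279/8 ≈ -34.875)
q = -5/2 (q = -3 + (½)*1 = -3 + ½ = -5/2 ≈ -2.5000)
a(Z) = -3 + 2*I (a(Z) = √(-4) - 3 = 2*I - 3 = -3 + 2*I)
E(J, Y) = 25/4 (E(J, Y) = (-5/2)² = 25/4)
C(U, c) = 64*(481 + U)*(-303/8 - 2*I)/92065 (C(U, c) = (481 + U)/((-3 + 2*I) - 279/8) = (481 + U)/(-303/8 + 2*I) = (481 + U)*(64*(-303/8 - 2*I)/92065) = 64*(481 + U)*(-303/8 - 2*I)/92065)
700250/C(E(-26, 25), 346) = 700250/((-8*(303 + 16*I)*(481 + 25/4)/92065)) = 700250/((-8/92065*(303 + 16*I)*1949/4)) = 700250/(-1181094/92065 - 62368*I/92065) = 700250*(92065*(-1181094/92065 + 62368*I/92065)/15194404) = 32234258125*(-1181094/92065 + 62368*I/92065)/7597202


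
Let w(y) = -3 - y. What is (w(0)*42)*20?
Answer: -2520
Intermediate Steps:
(w(0)*42)*20 = ((-3 - 1*0)*42)*20 = ((-3 + 0)*42)*20 = -3*42*20 = -126*20 = -2520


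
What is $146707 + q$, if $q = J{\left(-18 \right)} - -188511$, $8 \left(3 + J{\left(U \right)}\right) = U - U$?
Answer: $335215$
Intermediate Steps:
$J{\left(U \right)} = -3$ ($J{\left(U \right)} = -3 + \frac{U - U}{8} = -3 + \frac{1}{8} \cdot 0 = -3 + 0 = -3$)
$q = 188508$ ($q = -3 - -188511 = -3 + 188511 = 188508$)
$146707 + q = 146707 + 188508 = 335215$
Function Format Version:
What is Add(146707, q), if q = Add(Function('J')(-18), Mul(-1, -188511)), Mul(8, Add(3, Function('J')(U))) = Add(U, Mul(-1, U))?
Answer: 335215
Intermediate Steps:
Function('J')(U) = -3 (Function('J')(U) = Add(-3, Mul(Rational(1, 8), Add(U, Mul(-1, U)))) = Add(-3, Mul(Rational(1, 8), 0)) = Add(-3, 0) = -3)
q = 188508 (q = Add(-3, Mul(-1, -188511)) = Add(-3, 188511) = 188508)
Add(146707, q) = Add(146707, 188508) = 335215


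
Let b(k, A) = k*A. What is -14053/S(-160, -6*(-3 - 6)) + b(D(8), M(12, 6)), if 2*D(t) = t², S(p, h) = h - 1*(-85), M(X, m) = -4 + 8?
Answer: 3739/139 ≈ 26.899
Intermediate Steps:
M(X, m) = 4
S(p, h) = 85 + h (S(p, h) = h + 85 = 85 + h)
D(t) = t²/2
b(k, A) = A*k
-14053/S(-160, -6*(-3 - 6)) + b(D(8), M(12, 6)) = -14053/(85 - 6*(-3 - 6)) + 4*((½)*8²) = -14053/(85 - 6*(-9)) + 4*((½)*64) = -14053/(85 + 54) + 4*32 = -14053/139 + 128 = 3739/139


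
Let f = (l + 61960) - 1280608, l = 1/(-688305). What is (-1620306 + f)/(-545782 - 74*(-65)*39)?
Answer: 1954066232971/246545344560 ≈ 7.9258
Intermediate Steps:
l = -1/688305 ≈ -1.4528e-6
f = -838801511641/688305 (f = (-1/688305 + 61960) - 1280608 = 42647377799/688305 - 1280608 = -838801511641/688305 ≈ -1.2186e+6)
(-1620306 + f)/(-545782 - 74*(-65)*39) = (-1620306 - 838801511641/688305)/(-545782 - 74*(-65)*39) = -1954066232971/(688305*(-545782 + 4810*39)) = -1954066232971/(688305*(-545782 + 187590)) = -1954066232971/688305/(-358192) = -1954066232971/688305*(-1/358192) = 1954066232971/246545344560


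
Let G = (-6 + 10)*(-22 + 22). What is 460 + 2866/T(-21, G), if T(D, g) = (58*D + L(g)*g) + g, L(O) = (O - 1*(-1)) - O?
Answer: 278707/609 ≈ 457.65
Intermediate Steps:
G = 0 (G = 4*0 = 0)
L(O) = 1 (L(O) = (O + 1) - O = (1 + O) - O = 1)
T(D, g) = 2*g + 58*D (T(D, g) = (58*D + 1*g) + g = (58*D + g) + g = (g + 58*D) + g = 2*g + 58*D)
460 + 2866/T(-21, G) = 460 + 2866/(2*0 + 58*(-21)) = 460 + 2866/(0 - 1218) = 460 + 2866/(-1218) = 460 + 2866*(-1/1218) = 460 - 1433/609 = 278707/609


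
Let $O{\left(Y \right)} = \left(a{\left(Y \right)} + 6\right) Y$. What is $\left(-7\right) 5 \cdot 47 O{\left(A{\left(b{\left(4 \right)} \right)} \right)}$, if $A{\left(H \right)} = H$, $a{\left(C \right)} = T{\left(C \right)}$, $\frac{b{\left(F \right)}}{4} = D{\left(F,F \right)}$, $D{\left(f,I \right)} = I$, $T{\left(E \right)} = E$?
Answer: $-579040$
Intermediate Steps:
$b{\left(F \right)} = 4 F$
$a{\left(C \right)} = C$
$O{\left(Y \right)} = Y \left(6 + Y\right)$ ($O{\left(Y \right)} = \left(Y + 6\right) Y = \left(6 + Y\right) Y = Y \left(6 + Y\right)$)
$\left(-7\right) 5 \cdot 47 O{\left(A{\left(b{\left(4 \right)} \right)} \right)} = \left(-7\right) 5 \cdot 47 \cdot 4 \cdot 4 \left(6 + 4 \cdot 4\right) = \left(-35\right) 47 \cdot 16 \left(6 + 16\right) = - 1645 \cdot 16 \cdot 22 = \left(-1645\right) 352 = -579040$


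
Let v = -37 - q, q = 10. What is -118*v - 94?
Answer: 5452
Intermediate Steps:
v = -47 (v = -37 - 1*10 = -37 - 10 = -47)
-118*v - 94 = -118*(-47) - 94 = 5546 - 94 = 5452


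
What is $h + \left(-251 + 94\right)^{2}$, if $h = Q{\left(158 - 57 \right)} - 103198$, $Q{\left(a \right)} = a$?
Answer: $-78448$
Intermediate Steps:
$h = -103097$ ($h = \left(158 - 57\right) - 103198 = 101 - 103198 = -103097$)
$h + \left(-251 + 94\right)^{2} = -103097 + \left(-251 + 94\right)^{2} = -103097 + \left(-157\right)^{2} = -103097 + 24649 = -78448$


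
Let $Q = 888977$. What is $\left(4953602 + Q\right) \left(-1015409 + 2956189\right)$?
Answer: $11339160471620$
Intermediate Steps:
$\left(4953602 + Q\right) \left(-1015409 + 2956189\right) = \left(4953602 + 888977\right) \left(-1015409 + 2956189\right) = 5842579 \cdot 1940780 = 11339160471620$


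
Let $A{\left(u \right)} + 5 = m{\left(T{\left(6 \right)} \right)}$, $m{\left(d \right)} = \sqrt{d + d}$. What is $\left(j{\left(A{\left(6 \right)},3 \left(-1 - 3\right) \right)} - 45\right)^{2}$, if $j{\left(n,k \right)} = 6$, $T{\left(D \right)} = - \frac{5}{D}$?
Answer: $1521$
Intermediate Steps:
$m{\left(d \right)} = \sqrt{2} \sqrt{d}$ ($m{\left(d \right)} = \sqrt{2 d} = \sqrt{2} \sqrt{d}$)
$A{\left(u \right)} = -5 + \frac{i \sqrt{15}}{3}$ ($A{\left(u \right)} = -5 + \sqrt{2} \sqrt{- \frac{5}{6}} = -5 + \sqrt{2} \frac{i \sqrt{30}}{6} = -5 + \frac{i \sqrt{15}}{3}$)
$\left(j{\left(A{\left(6 \right)},3 \left(-1 - 3\right) \right)} - 45\right)^{2} = \left(6 - 45\right)^{2} = \left(-39\right)^{2} = 1521$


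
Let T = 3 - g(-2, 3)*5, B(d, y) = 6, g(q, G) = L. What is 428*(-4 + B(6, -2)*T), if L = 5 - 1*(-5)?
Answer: -122408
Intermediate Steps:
L = 10 (L = 5 + 5 = 10)
g(q, G) = 10
T = -47 (T = 3 - 10*5 = 3 - 1*50 = 3 - 50 = -47)
428*(-4 + B(6, -2)*T) = 428*(-4 + 6*(-47)) = 428*(-4 - 282) = 428*(-286) = -122408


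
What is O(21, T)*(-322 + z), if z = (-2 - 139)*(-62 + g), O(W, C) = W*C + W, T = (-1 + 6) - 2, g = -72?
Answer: 1560048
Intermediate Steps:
T = 3 (T = 5 - 2 = 3)
O(W, C) = W + C*W (O(W, C) = C*W + W = W + C*W)
z = 18894 (z = (-2 - 139)*(-62 - 72) = -141*(-134) = 18894)
O(21, T)*(-322 + z) = (21*(1 + 3))*(-322 + 18894) = (21*4)*18572 = 84*18572 = 1560048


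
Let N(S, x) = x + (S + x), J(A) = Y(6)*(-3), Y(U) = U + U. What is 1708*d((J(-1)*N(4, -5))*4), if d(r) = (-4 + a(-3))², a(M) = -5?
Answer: 138348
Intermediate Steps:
Y(U) = 2*U
J(A) = -36 (J(A) = (2*6)*(-3) = 12*(-3) = -36)
N(S, x) = S + 2*x
d(r) = 81 (d(r) = (-4 - 5)² = (-9)² = 81)
1708*d((J(-1)*N(4, -5))*4) = 1708*81 = 138348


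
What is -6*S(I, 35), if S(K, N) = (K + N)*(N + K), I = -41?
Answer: -216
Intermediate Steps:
S(K, N) = (K + N)² (S(K, N) = (K + N)*(K + N) = (K + N)²)
-6*S(I, 35) = -6*(-41 + 35)² = -6*(-6)² = -6*36 = -216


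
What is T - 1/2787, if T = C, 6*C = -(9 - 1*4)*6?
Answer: -13936/2787 ≈ -5.0004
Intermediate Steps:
C = -5 (C = (-(9 - 1*4)*6)/6 = (-(9 - 4)*6)/6 = (-1*5*6)/6 = (-5*6)/6 = (⅙)*(-30) = -5)
T = -5
T - 1/2787 = -5 - 1/2787 = -13936/2787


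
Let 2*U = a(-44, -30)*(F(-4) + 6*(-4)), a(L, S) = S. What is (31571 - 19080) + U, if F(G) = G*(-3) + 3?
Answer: 12626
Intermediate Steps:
F(G) = 3 - 3*G (F(G) = -3*G + 3 = 3 - 3*G)
U = 135 (U = (-30*((3 - 3*(-4)) + 6*(-4)))/2 = (-30*((3 + 12) - 24))/2 = (-30*(15 - 24))/2 = (-30*(-9))/2 = (1/2)*270 = 135)
(31571 - 19080) + U = (31571 - 19080) + 135 = 12491 + 135 = 12626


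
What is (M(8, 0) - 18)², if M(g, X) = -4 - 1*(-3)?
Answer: 361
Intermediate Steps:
M(g, X) = -1 (M(g, X) = -4 + 3 = -1)
(M(8, 0) - 18)² = (-1 - 18)² = (-19)² = 361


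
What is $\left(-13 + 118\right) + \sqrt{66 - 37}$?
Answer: $105 + \sqrt{29} \approx 110.39$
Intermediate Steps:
$\left(-13 + 118\right) + \sqrt{66 - 37} = 105 + \sqrt{29}$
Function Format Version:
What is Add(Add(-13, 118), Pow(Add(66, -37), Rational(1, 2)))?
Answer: Add(105, Pow(29, Rational(1, 2))) ≈ 110.39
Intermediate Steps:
Add(Add(-13, 118), Pow(Add(66, -37), Rational(1, 2))) = Add(105, Pow(29, Rational(1, 2)))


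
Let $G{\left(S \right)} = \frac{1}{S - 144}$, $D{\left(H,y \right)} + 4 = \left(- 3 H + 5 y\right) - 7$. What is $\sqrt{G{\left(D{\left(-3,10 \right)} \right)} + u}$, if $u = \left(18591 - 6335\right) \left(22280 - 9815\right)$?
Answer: $\frac{\sqrt{87996119034}}{24} \approx 12360.0$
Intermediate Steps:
$D{\left(H,y \right)} = -11 - 3 H + 5 y$ ($D{\left(H,y \right)} = -4 - \left(7 - 5 y + 3 H\right) = -11 - 3 H + 5 y$)
$G{\left(S \right)} = \frac{1}{-144 + S}$
$u = 152771040$ ($u = 12256 \cdot 12465 = 152771040$)
$\sqrt{G{\left(D{\left(-3,10 \right)} \right)} + u} = \sqrt{\frac{1}{-144 - -48} + 152771040} = \sqrt{\frac{1}{-144 + \left(-11 + 9 + 50\right)} + 152771040} = \sqrt{\frac{1}{-144 + 48} + 152771040} = \sqrt{\frac{1}{-96} + 152771040} = \sqrt{- \frac{1}{96} + 152771040} = \sqrt{\frac{14666019839}{96}} = \frac{\sqrt{87996119034}}{24}$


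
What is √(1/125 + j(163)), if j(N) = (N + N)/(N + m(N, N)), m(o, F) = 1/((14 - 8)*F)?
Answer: √1275731768945/797075 ≈ 1.4170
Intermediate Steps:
m(o, F) = 1/(6*F)
j(N) = 2*N/(N + 1/(6*N)) (j(N) = (N + N)/(N + 1/(6*N)) = (2*N)/(N + 1/(6*N)) = 2*N/(N + 1/(6*N)))
√(1/125 + j(163)) = √(1/125 + 12*163²/(1 + 6*163²)) = √(1/125 + 12*26569/(1 + 6*26569)) = √(1/125 + 12*26569/(1 + 159414)) = √(1/125 + 12*26569/159415) = √(1/125 + 12*26569*(1/159415)) = √(1/125 + 318828/159415) = √(8002583/3985375) = √1275731768945/797075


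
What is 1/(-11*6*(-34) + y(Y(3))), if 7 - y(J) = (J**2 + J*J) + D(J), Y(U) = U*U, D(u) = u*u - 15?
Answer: 1/2023 ≈ 0.00049432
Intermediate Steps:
D(u) = -15 + u**2 (D(u) = u**2 - 15 = -15 + u**2)
Y(U) = U**2
y(J) = 22 - 3*J**2 (y(J) = 7 - ((J**2 + J*J) + (-15 + J**2)) = 7 - ((J**2 + J**2) + (-15 + J**2)) = 7 - (2*J**2 + (-15 + J**2)) = 7 - (-15 + 3*J**2) = 7 + (15 - 3*J**2) = 22 - 3*J**2)
1/(-11*6*(-34) + y(Y(3))) = 1/(-11*6*(-34) + (22 - 3*(3**2)**2)) = 1/(-66*(-34) + (22 - 3*9**2)) = 1/(2244 + (22 - 3*81)) = 1/(2244 + (22 - 243)) = 1/(2244 - 221) = 1/2023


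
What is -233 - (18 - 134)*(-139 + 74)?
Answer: -7773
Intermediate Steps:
-233 - (18 - 134)*(-139 + 74) = -233 - (-116)*(-65) = -233 - 1*7540 = -233 - 7540 = -7773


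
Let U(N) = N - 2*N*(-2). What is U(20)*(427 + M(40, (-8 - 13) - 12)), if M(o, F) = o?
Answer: 46700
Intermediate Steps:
U(N) = 5*N (U(N) = N - (-4)*N = N + 4*N = 5*N)
U(20)*(427 + M(40, (-8 - 13) - 12)) = (5*20)*(427 + 40) = 100*467 = 46700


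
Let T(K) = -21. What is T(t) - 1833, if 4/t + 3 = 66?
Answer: -1854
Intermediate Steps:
t = 4/63 (t = 4/(-3 + 66) = 4/63 ≈ 0.063492)
T(t) - 1833 = -21 - 1833 = -1854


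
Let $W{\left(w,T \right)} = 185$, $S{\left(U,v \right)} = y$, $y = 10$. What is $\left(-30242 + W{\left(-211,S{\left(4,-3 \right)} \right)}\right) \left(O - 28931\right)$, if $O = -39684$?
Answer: $2062361055$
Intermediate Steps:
$S{\left(U,v \right)} = 10$
$\left(-30242 + W{\left(-211,S{\left(4,-3 \right)} \right)}\right) \left(O - 28931\right) = \left(-30242 + 185\right) \left(-39684 - 28931\right) = \left(-30057\right) \left(-68615\right) = 2062361055$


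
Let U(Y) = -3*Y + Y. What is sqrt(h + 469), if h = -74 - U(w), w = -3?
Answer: sqrt(389) ≈ 19.723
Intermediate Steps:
U(Y) = -2*Y
h = -80 (h = -74 - (-2)*(-3) = -74 - 1*6 = -74 - 6 = -80)
sqrt(h + 469) = sqrt(-80 + 469) = sqrt(389)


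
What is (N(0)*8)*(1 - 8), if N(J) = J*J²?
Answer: 0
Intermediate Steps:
N(J) = J³
(N(0)*8)*(1 - 8) = (0³*8)*(1 - 8) = (0*8)*(-7) = 0*(-7) = 0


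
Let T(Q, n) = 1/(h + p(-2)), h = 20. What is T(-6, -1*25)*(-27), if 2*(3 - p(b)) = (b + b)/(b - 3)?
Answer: -135/113 ≈ -1.1947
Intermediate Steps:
p(b) = 3 - b/(-3 + b) (p(b) = 3 - (b + b)/(2*(b - 3)) = 3 - 2*b/(2*(-3 + b)) = 3 - b/(-3 + b))
T(Q, n) = 5/113 (T(Q, n) = 1/(20 + (-9 + 2*(-2))/(-3 - 2)) = 1/(20 + (-9 - 4)/(-5)) = 1/(20 - ⅕*(-13)) = 1/(20 + 13/5) = 1/(113/5) = 5/113)
T(-6, -1*25)*(-27) = (5/113)*(-27) = -135/113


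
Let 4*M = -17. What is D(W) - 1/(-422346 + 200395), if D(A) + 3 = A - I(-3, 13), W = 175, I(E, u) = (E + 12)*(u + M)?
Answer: 82787727/887804 ≈ 93.250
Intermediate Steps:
M = -17/4 (M = (1/4)*(-17) = -17/4 ≈ -4.2500)
I(E, u) = (12 + E)*(-17/4 + u) (I(E, u) = (E + 12)*(u - 17/4) = (12 + E)*(-17/4 + u))
D(A) = -327/4 + A (D(A) = -3 + (A - (-51 + 12*13 - 17/4*(-3) - 3*13)) = -3 + (A - (-51 + 156 + 51/4 - 39)) = -3 + (A - 1*315/4) = -3 + (A - 315/4) = -3 + (-315/4 + A) = -327/4 + A)
D(W) - 1/(-422346 + 200395) = (-327/4 + 175) - 1/(-422346 + 200395) = 373/4 - 1/(-221951) = 373/4 - 1*(-1/221951) = 373/4 + 1/221951 = 82787727/887804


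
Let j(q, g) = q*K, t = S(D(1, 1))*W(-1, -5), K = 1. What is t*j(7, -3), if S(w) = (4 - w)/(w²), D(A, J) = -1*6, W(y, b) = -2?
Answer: -35/9 ≈ -3.8889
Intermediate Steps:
D(A, J) = -6
S(w) = (4 - w)/w²
t = -5/9 (t = ((4 - 1*(-6))/(-6)²)*(-2) = ((4 + 6)/36)*(-2) = ((1/36)*10)*(-2) = (5/18)*(-2) = -5/9 ≈ -0.55556)
j(q, g) = q (j(q, g) = q*1 = q)
t*j(7, -3) = -5/9*7 = -35/9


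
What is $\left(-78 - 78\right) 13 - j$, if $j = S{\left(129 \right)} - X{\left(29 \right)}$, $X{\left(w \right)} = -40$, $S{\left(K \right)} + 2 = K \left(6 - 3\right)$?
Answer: $-2453$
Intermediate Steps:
$S{\left(K \right)} = -2 + 3 K$ ($S{\left(K \right)} = -2 + K \left(6 - 3\right) = -2 + K 3 = -2 + 3 K$)
$j = 425$ ($j = \left(-2 + 3 \cdot 129\right) - -40 = \left(-2 + 387\right) + 40 = 385 + 40 = 425$)
$\left(-78 - 78\right) 13 - j = \left(-78 - 78\right) 13 - 425 = \left(-156\right) 13 - 425 = -2028 - 425 = -2453$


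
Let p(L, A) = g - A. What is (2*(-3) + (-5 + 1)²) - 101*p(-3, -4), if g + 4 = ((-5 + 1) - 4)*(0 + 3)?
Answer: 2434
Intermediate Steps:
g = -28 (g = -4 + ((-5 + 1) - 4)*(0 + 3) = -4 + (-4 - 4)*3 = -4 - 8*3 = -4 - 24 = -28)
p(L, A) = -28 - A
(2*(-3) + (-5 + 1)²) - 101*p(-3, -4) = (2*(-3) + (-5 + 1)²) - 101*(-28 - 1*(-4)) = (-6 + (-4)²) - 101*(-28 + 4) = (-6 + 16) - 101*(-24) = 10 + 2424 = 2434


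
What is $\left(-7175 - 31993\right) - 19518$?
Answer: $-58686$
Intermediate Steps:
$\left(-7175 - 31993\right) - 19518 = -39168 - 19518 = -58686$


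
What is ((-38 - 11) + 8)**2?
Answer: 1681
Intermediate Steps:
((-38 - 11) + 8)**2 = (-49 + 8)**2 = (-41)**2 = 1681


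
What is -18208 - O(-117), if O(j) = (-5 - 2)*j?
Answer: -19027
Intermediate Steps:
O(j) = -7*j
-18208 - O(-117) = -18208 - (-7)*(-117) = -18208 - 1*819 = -18208 - 819 = -19027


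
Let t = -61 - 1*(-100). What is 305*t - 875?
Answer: 11020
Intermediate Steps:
t = 39 (t = -61 + 100 = 39)
305*t - 875 = 305*39 - 875 = 11895 - 875 = 11020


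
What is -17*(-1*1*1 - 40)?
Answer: 697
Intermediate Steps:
-17*(-1*1*1 - 40) = -17*(-1*1 - 40) = -17*(-1 - 40) = -17*(-41) = 697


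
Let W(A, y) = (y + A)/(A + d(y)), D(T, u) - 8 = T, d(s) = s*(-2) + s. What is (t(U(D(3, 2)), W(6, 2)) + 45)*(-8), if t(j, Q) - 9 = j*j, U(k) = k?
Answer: -1400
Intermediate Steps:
d(s) = -s (d(s) = -2*s + s = -s)
D(T, u) = 8 + T
W(A, y) = (A + y)/(A - y) (W(A, y) = (y + A)/(A - y) = (A + y)/(A - y))
t(j, Q) = 9 + j² (t(j, Q) = 9 + j*j = 9 + j²)
(t(U(D(3, 2)), W(6, 2)) + 45)*(-8) = ((9 + (8 + 3)²) + 45)*(-8) = ((9 + 11²) + 45)*(-8) = ((9 + 121) + 45)*(-8) = (130 + 45)*(-8) = 175*(-8) = -1400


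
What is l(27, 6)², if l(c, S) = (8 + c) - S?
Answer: 841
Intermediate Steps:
l(c, S) = 8 + c - S
l(27, 6)² = (8 + 27 - 1*6)² = (8 + 27 - 6)² = 29² = 841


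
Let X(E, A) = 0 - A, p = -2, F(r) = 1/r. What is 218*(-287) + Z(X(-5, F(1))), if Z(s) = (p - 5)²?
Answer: -62517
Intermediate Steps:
F(r) = 1/r
X(E, A) = -A
Z(s) = 49 (Z(s) = (-2 - 5)² = (-7)² = 49)
218*(-287) + Z(X(-5, F(1))) = 218*(-287) + 49 = -62566 + 49 = -62517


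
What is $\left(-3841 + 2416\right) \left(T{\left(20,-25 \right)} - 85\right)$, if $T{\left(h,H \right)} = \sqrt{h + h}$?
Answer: $121125 - 2850 \sqrt{10} \approx 1.1211 \cdot 10^{5}$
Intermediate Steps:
$T{\left(h,H \right)} = \sqrt{2} \sqrt{h}$ ($T{\left(h,H \right)} = \sqrt{2 h} = \sqrt{2} \sqrt{h}$)
$\left(-3841 + 2416\right) \left(T{\left(20,-25 \right)} - 85\right) = \left(-3841 + 2416\right) \left(\sqrt{2} \sqrt{20} - 85\right) = - 1425 \left(\sqrt{2} \cdot 2 \sqrt{5} - 85\right) = - 1425 \left(2 \sqrt{10} - 85\right) = - 1425 \left(-85 + 2 \sqrt{10}\right) = 121125 - 2850 \sqrt{10}$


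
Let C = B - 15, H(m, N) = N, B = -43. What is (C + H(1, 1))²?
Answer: 3249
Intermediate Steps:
C = -58 (C = -43 - 15 = -58)
(C + H(1, 1))² = (-58 + 1)² = (-57)² = 3249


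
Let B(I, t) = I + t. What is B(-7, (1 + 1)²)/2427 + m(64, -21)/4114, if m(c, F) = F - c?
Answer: -4287/195778 ≈ -0.021897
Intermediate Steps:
B(-7, (1 + 1)²)/2427 + m(64, -21)/4114 = (-7 + (1 + 1)²)/2427 + (-21 - 1*64)/4114 = (-7 + 2²)*(1/2427) + (-21 - 64)*(1/4114) = (-7 + 4)*(1/2427) - 85*1/4114 = -3*1/2427 - 5/242 = -1/809 - 5/242 = -4287/195778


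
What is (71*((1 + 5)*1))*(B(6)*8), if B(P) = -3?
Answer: -10224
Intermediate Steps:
(71*((1 + 5)*1))*(B(6)*8) = (71*((1 + 5)*1))*(-3*8) = (71*(6*1))*(-24) = (71*6)*(-24) = 426*(-24) = -10224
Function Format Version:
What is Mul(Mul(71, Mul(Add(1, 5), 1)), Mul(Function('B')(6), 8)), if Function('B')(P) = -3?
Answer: -10224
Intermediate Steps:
Mul(Mul(71, Mul(Add(1, 5), 1)), Mul(Function('B')(6), 8)) = Mul(Mul(71, Mul(Add(1, 5), 1)), Mul(-3, 8)) = Mul(Mul(71, Mul(6, 1)), -24) = Mul(Mul(71, 6), -24) = Mul(426, -24) = -10224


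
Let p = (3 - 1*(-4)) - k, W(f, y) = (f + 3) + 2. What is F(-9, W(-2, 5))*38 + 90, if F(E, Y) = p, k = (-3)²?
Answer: 14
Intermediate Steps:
k = 9
W(f, y) = 5 + f (W(f, y) = (3 + f) + 2 = 5 + f)
p = -2 (p = (3 - 1*(-4)) - 1*9 = (3 + 4) - 9 = 7 - 9 = -2)
F(E, Y) = -2
F(-9, W(-2, 5))*38 + 90 = -2*38 + 90 = -76 + 90 = 14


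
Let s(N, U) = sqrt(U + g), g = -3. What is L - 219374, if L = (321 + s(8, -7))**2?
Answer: -116343 + 642*I*sqrt(10) ≈ -1.1634e+5 + 2030.2*I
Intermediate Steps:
s(N, U) = sqrt(-3 + U) (s(N, U) = sqrt(U - 3) = sqrt(-3 + U))
L = (321 + I*sqrt(10))**2 (L = (321 + sqrt(-3 - 7))**2 = (321 + sqrt(-10))**2 = (321 + I*sqrt(10))**2 ≈ 1.0303e+5 + 2030.0*I)
L - 219374 = (321 + I*sqrt(10))**2 - 219374 = -219374 + (321 + I*sqrt(10))**2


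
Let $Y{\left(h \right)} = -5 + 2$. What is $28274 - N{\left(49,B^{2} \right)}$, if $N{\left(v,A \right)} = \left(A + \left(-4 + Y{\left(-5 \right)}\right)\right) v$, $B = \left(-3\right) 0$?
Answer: $28617$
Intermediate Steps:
$Y{\left(h \right)} = -3$
$B = 0$
$N{\left(v,A \right)} = v \left(-7 + A\right)$ ($N{\left(v,A \right)} = \left(A - 7\right) v = \left(-7 + A\right) v = v \left(-7 + A\right)$)
$28274 - N{\left(49,B^{2} \right)} = 28274 - 49 \left(-7 + 0^{2}\right) = 28274 - 49 \left(-7 + 0\right) = 28274 - 49 \left(-7\right) = 28274 - -343 = 28274 + 343 = 28617$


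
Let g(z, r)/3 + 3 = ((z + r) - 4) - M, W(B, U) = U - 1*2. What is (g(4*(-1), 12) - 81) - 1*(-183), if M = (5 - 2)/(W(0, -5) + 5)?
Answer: 219/2 ≈ 109.50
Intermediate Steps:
W(B, U) = -2 + U (W(B, U) = U - 2 = -2 + U)
M = -3/2 (M = (5 - 2)/((-2 - 5) + 5) = 3/(-7 + 5) = 3/(-2) = 3*(-½) = -3/2 ≈ -1.5000)
g(z, r) = -33/2 + 3*r + 3*z (g(z, r) = -9 + 3*(((z + r) - 4) - 1*(-3/2)) = -9 + 3*(((r + z) - 4) + 3/2) = -9 + 3*((-4 + r + z) + 3/2) = -9 + 3*(-5/2 + r + z) = -9 + (-15/2 + 3*r + 3*z) = -33/2 + 3*r + 3*z)
(g(4*(-1), 12) - 81) - 1*(-183) = ((-33/2 + 3*12 + 3*(4*(-1))) - 81) - 1*(-183) = ((-33/2 + 36 + 3*(-4)) - 81) + 183 = ((-33/2 + 36 - 12) - 81) + 183 = (15/2 - 81) + 183 = -147/2 + 183 = 219/2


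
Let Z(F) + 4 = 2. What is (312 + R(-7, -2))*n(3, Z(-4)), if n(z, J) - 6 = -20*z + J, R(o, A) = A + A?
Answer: -17248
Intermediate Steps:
R(o, A) = 2*A
Z(F) = -2 (Z(F) = -4 + 2 = -2)
n(z, J) = 6 + J - 20*z (n(z, J) = 6 + (-20*z + J) = 6 + (J - 20*z) = 6 + J - 20*z)
(312 + R(-7, -2))*n(3, Z(-4)) = (312 + 2*(-2))*(6 - 2 - 20*3) = (312 - 4)*(6 - 2 - 60) = 308*(-56) = -17248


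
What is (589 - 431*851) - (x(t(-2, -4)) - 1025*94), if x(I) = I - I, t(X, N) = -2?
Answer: -269842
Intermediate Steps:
x(I) = 0
(589 - 431*851) - (x(t(-2, -4)) - 1025*94) = (589 - 431*851) - (0 - 1025*94) = (589 - 366781) - (0 - 96350) = -366192 - 1*(-96350) = -366192 + 96350 = -269842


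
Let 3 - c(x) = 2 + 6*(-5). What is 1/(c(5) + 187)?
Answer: 1/218 ≈ 0.0045872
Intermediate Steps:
c(x) = 31 (c(x) = 3 - (2 + 6*(-5)) = 3 - (2 - 30) = 3 - 1*(-28) = 3 + 28 = 31)
1/(c(5) + 187) = 1/(31 + 187) = 1/218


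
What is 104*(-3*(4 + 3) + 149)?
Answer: 13312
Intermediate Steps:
104*(-3*(4 + 3) + 149) = 104*(-3*7 + 149) = 104*(-21 + 149) = 104*128 = 13312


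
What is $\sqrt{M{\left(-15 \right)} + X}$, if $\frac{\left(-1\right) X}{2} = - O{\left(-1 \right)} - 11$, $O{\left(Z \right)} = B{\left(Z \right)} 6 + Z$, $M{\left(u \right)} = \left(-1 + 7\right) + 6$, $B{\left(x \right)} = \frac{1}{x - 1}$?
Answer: $\sqrt{26} \approx 5.099$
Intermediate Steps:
$B{\left(x \right)} = \frac{1}{-1 + x}$
$M{\left(u \right)} = 12$ ($M{\left(u \right)} = 6 + 6 = 12$)
$O{\left(Z \right)} = Z + \frac{6}{-1 + Z}$ ($O{\left(Z \right)} = \frac{1}{-1 + Z} 6 + Z = \frac{6}{-1 + Z} + Z = Z + \frac{6}{-1 + Z}$)
$X = 14$ ($X = - 2 \left(- \frac{6 - \left(-1 - 1\right)}{-1 - 1} - 11\right) = - 2 \left(- \frac{6 - -2}{-2} - 11\right) = - 2 \left(- \frac{\left(-1\right) \left(6 + 2\right)}{2} - 11\right) = - 2 \left(- \frac{\left(-1\right) 8}{2} - 11\right) = - 2 \left(\left(-1\right) \left(-4\right) - 11\right) = - 2 \left(4 - 11\right) = \left(-2\right) \left(-7\right) = 14$)
$\sqrt{M{\left(-15 \right)} + X} = \sqrt{12 + 14} = \sqrt{26}$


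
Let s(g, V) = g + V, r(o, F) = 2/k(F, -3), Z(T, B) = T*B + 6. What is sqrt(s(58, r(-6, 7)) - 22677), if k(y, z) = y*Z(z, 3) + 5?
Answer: I*sqrt(361906)/4 ≈ 150.4*I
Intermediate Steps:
Z(T, B) = 6 + B*T (Z(T, B) = B*T + 6 = 6 + B*T)
k(y, z) = 5 + y*(6 + 3*z) (k(y, z) = y*(6 + 3*z) + 5 = 5 + y*(6 + 3*z))
r(o, F) = 2/(5 - 3*F) (r(o, F) = 2/(5 + 3*F*(2 - 3)) = 2/(5 + 3*F*(-1)) = 2/(5 - 3*F))
s(g, V) = V + g
sqrt(s(58, r(-6, 7)) - 22677) = sqrt((-2/(-5 + 3*7) + 58) - 22677) = sqrt((-2/(-5 + 21) + 58) - 22677) = sqrt((-2/16 + 58) - 22677) = sqrt((-2*1/16 + 58) - 22677) = sqrt((-1/8 + 58) - 22677) = sqrt(463/8 - 22677) = sqrt(-180953/8) = I*sqrt(361906)/4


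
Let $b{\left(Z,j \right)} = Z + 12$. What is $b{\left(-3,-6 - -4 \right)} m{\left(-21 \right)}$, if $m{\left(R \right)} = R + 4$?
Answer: $-153$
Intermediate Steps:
$b{\left(Z,j \right)} = 12 + Z$
$m{\left(R \right)} = 4 + R$
$b{\left(-3,-6 - -4 \right)} m{\left(-21 \right)} = \left(12 - 3\right) \left(4 - 21\right) = 9 \left(-17\right) = -153$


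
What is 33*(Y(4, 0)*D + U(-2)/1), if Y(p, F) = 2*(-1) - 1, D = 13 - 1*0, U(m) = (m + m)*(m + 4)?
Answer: -1551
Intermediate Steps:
U(m) = 2*m*(4 + m) (U(m) = (2*m)*(4 + m) = 2*m*(4 + m))
D = 13 (D = 13 + 0 = 13)
Y(p, F) = -3 (Y(p, F) = -2 - 1 = -3)
33*(Y(4, 0)*D + U(-2)/1) = 33*(-3*13 + (2*(-2)*(4 - 2))/1) = 33*(-39 + (2*(-2)*2)*1) = 33*(-39 - 8*1) = 33*(-39 - 8) = 33*(-47) = -1551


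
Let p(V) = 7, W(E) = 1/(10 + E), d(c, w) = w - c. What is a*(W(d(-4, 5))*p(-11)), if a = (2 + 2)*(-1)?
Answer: -28/19 ≈ -1.4737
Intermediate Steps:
a = -4 (a = 4*(-1) = -4)
a*(W(d(-4, 5))*p(-11)) = -4*7/(10 + (5 - 1*(-4))) = -4*7/(10 + (5 + 4)) = -4*7/(10 + 9) = -4*7/19 = -28/19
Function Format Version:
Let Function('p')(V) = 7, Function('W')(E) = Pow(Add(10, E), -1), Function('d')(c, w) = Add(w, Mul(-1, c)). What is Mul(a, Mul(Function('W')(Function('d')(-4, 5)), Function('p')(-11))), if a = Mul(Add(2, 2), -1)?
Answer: Rational(-28, 19) ≈ -1.4737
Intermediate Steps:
a = -4 (a = Mul(4, -1) = -4)
Mul(a, Mul(Function('W')(Function('d')(-4, 5)), Function('p')(-11))) = Mul(-4, Mul(Pow(Add(10, Add(5, Mul(-1, -4))), -1), 7)) = Mul(-4, Mul(Pow(Add(10, Add(5, 4)), -1), 7)) = Mul(-4, Mul(Pow(Add(10, 9), -1), 7)) = Mul(-4, Mul(Pow(19, -1), 7)) = Mul(-4, Mul(Rational(1, 19), 7)) = Mul(-4, Rational(7, 19)) = Rational(-28, 19)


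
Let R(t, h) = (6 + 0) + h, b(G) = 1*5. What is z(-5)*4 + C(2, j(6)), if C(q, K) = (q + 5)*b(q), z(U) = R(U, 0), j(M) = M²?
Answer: 59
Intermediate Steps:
b(G) = 5
R(t, h) = 6 + h
z(U) = 6 (z(U) = 6 + 0 = 6)
C(q, K) = 25 + 5*q (C(q, K) = (q + 5)*5 = (5 + q)*5 = 25 + 5*q)
z(-5)*4 + C(2, j(6)) = 6*4 + (25 + 5*2) = 24 + (25 + 10) = 24 + 35 = 59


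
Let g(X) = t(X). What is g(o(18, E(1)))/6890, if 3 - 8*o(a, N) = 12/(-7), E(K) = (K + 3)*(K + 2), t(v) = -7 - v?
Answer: -85/77168 ≈ -0.0011015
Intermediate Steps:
E(K) = (2 + K)*(3 + K) (E(K) = (3 + K)*(2 + K) = (2 + K)*(3 + K))
o(a, N) = 33/56 (o(a, N) = 3/8 - 3/(2*(-7)) = 3/8 - 3*(-1)/(2*7) = 3/8 - ⅛*(-12/7) = 3/8 + 3/14 = 33/56)
g(X) = -7 - X
g(o(18, E(1)))/6890 = (-7 - 1*33/56)/6890 = (-7 - 33/56)*(1/6890) = -425/56*1/6890 = -85/77168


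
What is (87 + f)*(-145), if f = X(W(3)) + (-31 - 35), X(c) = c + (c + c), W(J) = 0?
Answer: -3045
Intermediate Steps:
X(c) = 3*c (X(c) = c + 2*c = 3*c)
f = -66 (f = 3*0 + (-31 - 35) = 0 - 66 = -66)
(87 + f)*(-145) = (87 - 66)*(-145) = 21*(-145) = -3045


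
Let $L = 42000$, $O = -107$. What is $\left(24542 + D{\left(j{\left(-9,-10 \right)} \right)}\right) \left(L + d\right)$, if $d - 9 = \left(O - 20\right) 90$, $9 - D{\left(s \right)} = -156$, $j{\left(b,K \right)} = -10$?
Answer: $755515353$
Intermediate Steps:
$D{\left(s \right)} = 165$ ($D{\left(s \right)} = 9 - -156 = 9 + 156 = 165$)
$d = -11421$ ($d = 9 + \left(-107 - 20\right) 90 = 9 - 11430 = -11421$)
$\left(24542 + D{\left(j{\left(-9,-10 \right)} \right)}\right) \left(L + d\right) = \left(24542 + 165\right) \left(42000 - 11421\right) = 24707 \cdot 30579 = 755515353$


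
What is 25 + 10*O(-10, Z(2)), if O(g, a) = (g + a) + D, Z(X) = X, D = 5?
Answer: -5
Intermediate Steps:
O(g, a) = 5 + a + g (O(g, a) = (g + a) + 5 = (a + g) + 5 = 5 + a + g)
25 + 10*O(-10, Z(2)) = 25 + 10*(5 + 2 - 10) = 25 + 10*(-3) = 25 - 30 = -5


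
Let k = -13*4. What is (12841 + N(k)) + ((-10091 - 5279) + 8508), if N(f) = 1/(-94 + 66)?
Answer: 167411/28 ≈ 5979.0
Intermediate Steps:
k = -52
N(f) = -1/28 (N(f) = 1/(-28) = -1/28)
(12841 + N(k)) + ((-10091 - 5279) + 8508) = (12841 - 1/28) + ((-10091 - 5279) + 8508) = 359547/28 + (-15370 + 8508) = 359547/28 - 6862 = 167411/28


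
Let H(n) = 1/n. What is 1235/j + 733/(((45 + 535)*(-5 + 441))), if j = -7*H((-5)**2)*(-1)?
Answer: 7807675131/1770160 ≈ 4410.7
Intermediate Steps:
H(n) = 1/n
j = 7/25 (j = -7/((-5)**2)*(-1) = -7/25*(-1) = 7/25 ≈ 0.28000)
1235/j + 733/(((45 + 535)*(-5 + 441))) = 1235/(7/25) + 733/(((45 + 535)*(-5 + 441))) = 1235*(25/7) + 733/((580*436)) = 30875/7 + 733/252880 = 7807675131/1770160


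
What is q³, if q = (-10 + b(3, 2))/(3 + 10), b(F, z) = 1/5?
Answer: -117649/274625 ≈ -0.42840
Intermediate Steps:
b(F, z) = ⅕
q = -49/65 (q = (-10 + ⅕)/(3 + 10) = -49/5/13 = -49/5*1/13 = -49/65 ≈ -0.75385)
q³ = (-49/65)³ = -117649/274625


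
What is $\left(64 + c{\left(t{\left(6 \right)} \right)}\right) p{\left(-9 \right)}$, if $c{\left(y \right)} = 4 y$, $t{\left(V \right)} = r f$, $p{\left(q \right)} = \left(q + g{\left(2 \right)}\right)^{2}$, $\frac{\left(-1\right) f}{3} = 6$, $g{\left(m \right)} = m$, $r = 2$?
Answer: $-3920$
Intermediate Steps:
$f = -18$ ($f = \left(-3\right) 6 = -18$)
$p{\left(q \right)} = \left(2 + q\right)^{2}$ ($p{\left(q \right)} = \left(q + 2\right)^{2} = \left(2 + q\right)^{2}$)
$t{\left(V \right)} = -36$ ($t{\left(V \right)} = 2 \left(-18\right) = -36$)
$\left(64 + c{\left(t{\left(6 \right)} \right)}\right) p{\left(-9 \right)} = \left(64 + 4 \left(-36\right)\right) \left(2 - 9\right)^{2} = \left(64 - 144\right) \left(-7\right)^{2} = \left(-80\right) 49 = -3920$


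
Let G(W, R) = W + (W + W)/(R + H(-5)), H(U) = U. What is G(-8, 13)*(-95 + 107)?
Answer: -120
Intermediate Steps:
G(W, R) = W + 2*W/(-5 + R) (G(W, R) = W + (W + W)/(R - 5) = W + (2*W)/(-5 + R) = W + 2*W/(-5 + R))
G(-8, 13)*(-95 + 107) = (-8*(-3 + 13)/(-5 + 13))*(-95 + 107) = -8*10/8*12 = -8*1/8*10*12 = -10*12 = -120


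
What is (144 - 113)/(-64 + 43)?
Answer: -31/21 ≈ -1.4762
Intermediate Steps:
(144 - 113)/(-64 + 43) = 31/(-21) = 31*(-1/21) = -31/21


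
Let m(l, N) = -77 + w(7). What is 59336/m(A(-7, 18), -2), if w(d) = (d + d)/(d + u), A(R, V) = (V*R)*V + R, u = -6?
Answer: -59336/63 ≈ -941.84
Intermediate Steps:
A(R, V) = R + R*V² (A(R, V) = (R*V)*V + R = R*V² + R = R + R*V²)
w(d) = 2*d/(-6 + d) (w(d) = (d + d)/(d - 6) = (2*d)/(-6 + d) = 2*d/(-6 + d))
m(l, N) = -63 (m(l, N) = -77 + 2*7/(-6 + 7) = -77 + 2*7/1 = -77 + 2*7*1 = -77 + 14 = -63)
59336/m(A(-7, 18), -2) = 59336/(-63) = 59336*(-1/63) = -59336/63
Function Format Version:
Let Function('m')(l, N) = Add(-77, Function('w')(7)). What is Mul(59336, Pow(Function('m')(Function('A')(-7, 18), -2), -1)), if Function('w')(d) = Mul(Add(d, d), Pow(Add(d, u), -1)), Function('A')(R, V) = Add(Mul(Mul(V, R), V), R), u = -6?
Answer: Rational(-59336, 63) ≈ -941.84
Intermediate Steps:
Function('A')(R, V) = Add(R, Mul(R, Pow(V, 2))) (Function('A')(R, V) = Add(Mul(Mul(R, V), V), R) = Add(Mul(R, Pow(V, 2)), R) = Add(R, Mul(R, Pow(V, 2))))
Function('w')(d) = Mul(2, d, Pow(Add(-6, d), -1)) (Function('w')(d) = Mul(Add(d, d), Pow(Add(d, -6), -1)) = Mul(Mul(2, d), Pow(Add(-6, d), -1)) = Mul(2, d, Pow(Add(-6, d), -1)))
Function('m')(l, N) = -63 (Function('m')(l, N) = Add(-77, Mul(2, 7, Pow(Add(-6, 7), -1))) = Add(-77, Mul(2, 7, Pow(1, -1))) = Add(-77, Mul(2, 7, 1)) = Add(-77, 14) = -63)
Mul(59336, Pow(Function('m')(Function('A')(-7, 18), -2), -1)) = Mul(59336, Pow(-63, -1)) = Mul(59336, Rational(-1, 63)) = Rational(-59336, 63)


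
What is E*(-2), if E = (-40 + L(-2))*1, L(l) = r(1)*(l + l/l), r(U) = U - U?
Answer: 80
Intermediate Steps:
r(U) = 0
L(l) = 0 (L(l) = 0*(l + l/l) = 0*(l + 1) = 0*(1 + l) = 0)
E = -40 (E = (-40 + 0)*1 = -40*1 = -40)
E*(-2) = -40*(-2) = 80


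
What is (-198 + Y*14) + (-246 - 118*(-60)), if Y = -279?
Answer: 2730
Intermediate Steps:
(-198 + Y*14) + (-246 - 118*(-60)) = (-198 - 279*14) + (-246 - 118*(-60)) = (-198 - 3906) + (-246 + 7080) = -4104 + 6834 = 2730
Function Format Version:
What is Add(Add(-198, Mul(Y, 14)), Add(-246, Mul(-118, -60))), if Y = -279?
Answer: 2730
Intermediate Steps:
Add(Add(-198, Mul(Y, 14)), Add(-246, Mul(-118, -60))) = Add(Add(-198, Mul(-279, 14)), Add(-246, Mul(-118, -60))) = Add(Add(-198, -3906), Add(-246, 7080)) = Add(-4104, 6834) = 2730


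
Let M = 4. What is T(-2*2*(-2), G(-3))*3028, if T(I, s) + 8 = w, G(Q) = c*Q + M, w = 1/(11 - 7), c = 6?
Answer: -23467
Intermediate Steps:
w = ¼ (w = 1/4 = ¼ ≈ 0.25000)
G(Q) = 4 + 6*Q (G(Q) = 6*Q + 4 = 4 + 6*Q)
T(I, s) = -31/4 (T(I, s) = -8 + ¼ = -31/4)
T(-2*2*(-2), G(-3))*3028 = -31/4*3028 = -23467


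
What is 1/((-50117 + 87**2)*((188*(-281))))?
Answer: 1/2247725744 ≈ 4.4489e-10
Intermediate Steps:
1/((-50117 + 87**2)*((188*(-281)))) = 1/((-50117 + 7569)*(-52828)) = -1/52828/(-42548) = -1/42548*(-1/52828) = 1/2247725744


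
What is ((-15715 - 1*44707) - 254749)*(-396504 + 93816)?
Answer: 95398479648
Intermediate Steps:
((-15715 - 1*44707) - 254749)*(-396504 + 93816) = ((-15715 - 44707) - 254749)*(-302688) = (-60422 - 254749)*(-302688) = -315171*(-302688) = 95398479648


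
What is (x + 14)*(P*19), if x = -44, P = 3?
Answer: -1710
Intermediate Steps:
(x + 14)*(P*19) = (-44 + 14)*(3*19) = -30*57 = -1710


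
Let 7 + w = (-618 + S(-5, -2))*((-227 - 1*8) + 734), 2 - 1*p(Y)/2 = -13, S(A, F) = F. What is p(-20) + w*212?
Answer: -65590014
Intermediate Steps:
p(Y) = 30 (p(Y) = 4 - 2*(-13) = 4 + 26 = 30)
w = -309387 (w = -7 + (-618 - 2)*((-227 - 1*8) + 734) = -7 - 620*((-227 - 8) + 734) = -7 - 620*(-235 + 734) = -7 - 620*499 = -7 - 309380 = -309387)
p(-20) + w*212 = 30 - 309387*212 = 30 - 65590044 = -65590014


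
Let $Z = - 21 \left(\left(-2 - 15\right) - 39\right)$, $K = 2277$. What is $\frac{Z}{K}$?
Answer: $\frac{392}{759} \approx 0.51647$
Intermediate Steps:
$Z = 1176$ ($Z = - 21 \left(-17 - 39\right) = \left(-21\right) \left(-56\right) = 1176$)
$\frac{Z}{K} = \frac{1176}{2277} = 1176 \cdot \frac{1}{2277} = \frac{392}{759}$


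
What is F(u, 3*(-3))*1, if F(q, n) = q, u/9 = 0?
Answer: 0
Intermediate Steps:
u = 0 (u = 9*0 = 0)
F(u, 3*(-3))*1 = 0*1 = 0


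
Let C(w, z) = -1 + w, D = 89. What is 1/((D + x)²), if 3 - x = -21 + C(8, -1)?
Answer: 1/11236 ≈ 8.9000e-5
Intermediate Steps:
x = 17 (x = 3 - (-21 + (-1 + 8)) = 3 - (-21 + 7) = 3 - 1*(-14) = 3 + 14 = 17)
1/((D + x)²) = 1/((89 + 17)²) = 1/(106²) = 1/11236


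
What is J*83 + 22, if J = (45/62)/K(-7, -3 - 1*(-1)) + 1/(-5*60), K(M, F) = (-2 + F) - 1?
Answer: 89977/9300 ≈ 9.6749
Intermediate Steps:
K(M, F) = -3 + F
J = -1381/9300 (J = (45/62)/(-3 + (-3 - 1*(-1))) + 1/(-5*60) = (45*(1/62))/(-3 + (-3 + 1)) - 1/5*1/60 = 45/(62*(-3 - 2)) - 1/300 = (45/62)/(-5) - 1/300 = (45/62)*(-1/5) - 1/300 = -9/62 - 1/300 = -1381/9300 ≈ -0.14849)
J*83 + 22 = -1381/9300*83 + 22 = -114623/9300 + 22 = 89977/9300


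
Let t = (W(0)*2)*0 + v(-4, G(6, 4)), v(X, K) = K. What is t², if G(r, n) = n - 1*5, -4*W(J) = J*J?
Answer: 1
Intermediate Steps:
W(J) = -J²/4 (W(J) = -J*J/4 = -J²/4)
G(r, n) = -5 + n (G(r, n) = n - 5 = -5 + n)
t = -1 (t = (-¼*0²*2)*0 + (-5 + 4) = (-¼*0*2)*0 - 1 = (0*2)*0 - 1 = 0*0 - 1 = 0 - 1 = -1)
t² = (-1)² = 1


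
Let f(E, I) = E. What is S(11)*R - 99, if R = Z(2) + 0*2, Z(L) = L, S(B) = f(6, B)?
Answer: -87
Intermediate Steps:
S(B) = 6
R = 2 (R = 2 + 0*2 = 2 + 0 = 2)
S(11)*R - 99 = 6*2 - 99 = 12 - 99 = -87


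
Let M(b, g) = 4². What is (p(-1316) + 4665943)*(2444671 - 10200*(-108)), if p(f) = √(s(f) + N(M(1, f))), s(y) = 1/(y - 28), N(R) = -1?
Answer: 16546698348553 + 3546271*I*√28245/168 ≈ 1.6547e+13 + 3.5476e+6*I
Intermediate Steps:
M(b, g) = 16
s(y) = 1/(-28 + y)
p(f) = √(-1 + 1/(-28 + f)) (p(f) = √(1/(-28 + f) - 1) = √(-1 + 1/(-28 + f)))
(p(-1316) + 4665943)*(2444671 - 10200*(-108)) = (√((29 - 1*(-1316))/(-28 - 1316)) + 4665943)*(2444671 - 10200*(-108)) = (√((29 + 1316)/(-1344)) + 4665943)*(2444671 + 1101600) = (√(-1/1344*1345) + 4665943)*3546271 = (√(-1345/1344) + 4665943)*3546271 = (I*√28245/168 + 4665943)*3546271 = (4665943 + I*√28245/168)*3546271 = 16546698348553 + 3546271*I*√28245/168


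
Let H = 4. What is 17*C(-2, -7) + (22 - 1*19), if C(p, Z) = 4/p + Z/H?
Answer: -243/4 ≈ -60.750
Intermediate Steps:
C(p, Z) = 4/p + Z/4
17*C(-2, -7) + (22 - 1*19) = 17*(4/(-2) + (1/4)*(-7)) + (22 - 1*19) = 17*(4*(-1/2) - 7/4) + (22 - 19) = 17*(-2 - 7/4) + 3 = 17*(-15/4) + 3 = -255/4 + 3 = -243/4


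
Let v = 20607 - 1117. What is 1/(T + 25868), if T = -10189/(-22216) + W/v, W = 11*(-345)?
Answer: 43298984/1120069545501 ≈ 3.8657e-5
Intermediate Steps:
W = -3795
v = 19490
T = 11427389/43298984 (T = -10189/(-22216) - 3795/19490 = -10189*(-1/22216) - 3795*1/19490 = 10189/22216 - 759/3898 = 11427389/43298984 ≈ 0.26392)
1/(T + 25868) = 1/(11427389/43298984 + 25868) = 1/(1120069545501/43298984) = 43298984/1120069545501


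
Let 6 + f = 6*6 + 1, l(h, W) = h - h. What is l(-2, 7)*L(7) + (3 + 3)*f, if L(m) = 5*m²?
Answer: 186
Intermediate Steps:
l(h, W) = 0
f = 31 (f = -6 + (6*6 + 1) = -6 + (36 + 1) = -6 + 37 = 31)
l(-2, 7)*L(7) + (3 + 3)*f = 0*(5*7²) + (3 + 3)*31 = 0*(5*49) + 6*31 = 0*245 + 186 = 0 + 186 = 186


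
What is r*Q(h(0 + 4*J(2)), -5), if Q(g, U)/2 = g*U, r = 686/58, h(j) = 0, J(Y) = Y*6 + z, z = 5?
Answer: 0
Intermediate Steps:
J(Y) = 5 + 6*Y (J(Y) = Y*6 + 5 = 6*Y + 5 = 5 + 6*Y)
r = 343/29 (r = 686*(1/58) = 343/29 ≈ 11.828)
Q(g, U) = 2*U*g (Q(g, U) = 2*(g*U) = 2*(U*g) = 2*U*g)
r*Q(h(0 + 4*J(2)), -5) = 343*(2*(-5)*0)/29 = (343/29)*0 = 0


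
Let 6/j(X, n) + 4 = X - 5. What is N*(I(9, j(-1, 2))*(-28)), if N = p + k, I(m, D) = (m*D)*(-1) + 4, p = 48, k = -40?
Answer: -10528/5 ≈ -2105.6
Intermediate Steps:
j(X, n) = 6/(-9 + X) (j(X, n) = 6/(-4 + (X - 5)) = 6/(-4 + (-5 + X)) = 6/(-9 + X))
I(m, D) = 4 - D*m (I(m, D) = (D*m)*(-1) + 4 = -D*m + 4 = 4 - D*m)
N = 8 (N = 48 - 40 = 8)
N*(I(9, j(-1, 2))*(-28)) = 8*((4 - 1*6/(-9 - 1)*9)*(-28)) = 8*((4 - 1*6/(-10)*9)*(-28)) = 8*((4 - 1*6*(-⅒)*9)*(-28)) = 8*((4 - 1*(-⅗)*9)*(-28)) = 8*((4 + 27/5)*(-28)) = 8*((47/5)*(-28)) = 8*(-1316/5) = -10528/5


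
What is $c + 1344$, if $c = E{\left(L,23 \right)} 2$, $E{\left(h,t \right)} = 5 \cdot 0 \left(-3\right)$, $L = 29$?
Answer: $1344$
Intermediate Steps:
$E{\left(h,t \right)} = 0$ ($E{\left(h,t \right)} = 0 \left(-3\right) = 0$)
$c = 0$ ($c = 0 \cdot 2 = 0$)
$c + 1344 = 0 + 1344 = 1344$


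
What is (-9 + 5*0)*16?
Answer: -144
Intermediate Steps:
(-9 + 5*0)*16 = (-9 + 0)*16 = -9*16 = -144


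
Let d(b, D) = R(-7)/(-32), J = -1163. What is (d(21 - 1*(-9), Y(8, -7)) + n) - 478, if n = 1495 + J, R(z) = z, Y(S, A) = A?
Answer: -4665/32 ≈ -145.78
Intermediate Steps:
n = 332 (n = 1495 - 1163 = 332)
d(b, D) = 7/32 (d(b, D) = -7/(-32) = -7*(-1/32) = 7/32)
(d(21 - 1*(-9), Y(8, -7)) + n) - 478 = (7/32 + 332) - 478 = 10631/32 - 478 = -4665/32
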